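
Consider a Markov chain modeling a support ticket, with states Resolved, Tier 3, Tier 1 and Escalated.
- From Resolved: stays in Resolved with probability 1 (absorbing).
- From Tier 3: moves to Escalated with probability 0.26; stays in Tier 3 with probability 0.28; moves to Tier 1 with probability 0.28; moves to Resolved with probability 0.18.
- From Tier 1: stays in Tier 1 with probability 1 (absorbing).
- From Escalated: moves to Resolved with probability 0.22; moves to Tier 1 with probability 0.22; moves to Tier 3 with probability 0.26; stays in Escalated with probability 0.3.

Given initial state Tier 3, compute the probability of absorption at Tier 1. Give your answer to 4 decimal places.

0.5802

Let h(s) be the probability of absorption at Tier 1 starting from transient state s. Then h(Tier 1) = 1 and h(Resolved) = 0. By first-step analysis:
h(Tier 3) = 0.18·0 + 0.28·h(Tier 3) + 0.28·1 + 0.26·h(Escalated)
h(Escalated) = 0.22·0 + 0.26·h(Tier 3) + 0.22·1 + 0.3·h(Escalated)
Solving: h(Tier 3) = 0.5802, h(Escalated) = 0.5298.
Starting from Tier 3, the probability is 0.5802.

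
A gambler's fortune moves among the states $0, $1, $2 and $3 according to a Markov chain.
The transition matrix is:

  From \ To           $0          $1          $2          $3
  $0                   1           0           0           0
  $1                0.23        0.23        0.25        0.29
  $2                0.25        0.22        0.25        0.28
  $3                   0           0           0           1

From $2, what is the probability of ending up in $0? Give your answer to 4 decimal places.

Let h(s) be the probability of absorption at $0 starting from transient state s. Then h($0) = 1 and h($3) = 0. By first-step analysis:
h($1) = 0.23·1 + 0.23·h($1) + 0.25·h($2) + 0.29·0
h($2) = 0.25·1 + 0.22·h($1) + 0.25·h($2) + 0.28·0
Solving: h($1) = 0.4498, h($2) = 0.4653.
Starting from $2, the probability is 0.4653.

0.4653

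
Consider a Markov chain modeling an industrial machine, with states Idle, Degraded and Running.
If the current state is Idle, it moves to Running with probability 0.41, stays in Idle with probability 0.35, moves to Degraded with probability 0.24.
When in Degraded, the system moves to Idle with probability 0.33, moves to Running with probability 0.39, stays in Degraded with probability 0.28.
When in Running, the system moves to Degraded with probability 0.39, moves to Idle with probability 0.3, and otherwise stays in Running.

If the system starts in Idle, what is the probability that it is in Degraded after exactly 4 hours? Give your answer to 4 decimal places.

0.3074

Propagate the distribution vector 4 hours from Idle.
After 0 hours: (1.0000, 0.0000, 0.0000)
After 1 hour: (0.3500, 0.2400, 0.4100)
After 2 hours: (0.3247, 0.3111, 0.3642)
After 3 hours: (0.3256, 0.3071, 0.3674)
After 4 hours: (0.3255, 0.3074, 0.3671)
P(in Degraded after 4 hours) = 0.3074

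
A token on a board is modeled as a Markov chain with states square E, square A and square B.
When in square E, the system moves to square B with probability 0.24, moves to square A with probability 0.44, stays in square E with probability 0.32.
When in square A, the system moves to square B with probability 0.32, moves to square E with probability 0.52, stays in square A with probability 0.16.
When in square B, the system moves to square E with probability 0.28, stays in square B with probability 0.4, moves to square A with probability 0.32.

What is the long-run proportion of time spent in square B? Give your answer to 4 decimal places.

0.3156

Let the stationary distribution be π with π = πP and π_1 + π_2 + π_3 = 1.
π_1 = 0.32·π_1 + 0.52·π_2 + 0.28·π_3
π_2 = 0.44·π_1 + 0.16·π_2 + 0.32·π_3
Solving with the normalization constraint gives π = (0.3702, 0.3142, 0.3156).
So the stationary probability of square B is 0.3156.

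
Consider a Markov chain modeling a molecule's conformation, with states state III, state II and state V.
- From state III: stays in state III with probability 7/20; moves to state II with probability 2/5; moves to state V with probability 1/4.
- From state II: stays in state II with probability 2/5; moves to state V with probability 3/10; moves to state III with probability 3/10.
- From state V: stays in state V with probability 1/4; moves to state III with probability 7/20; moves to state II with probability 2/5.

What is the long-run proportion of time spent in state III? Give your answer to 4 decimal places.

0.3300

Let the stationary distribution be π with π = πP and π_1 + π_2 + π_3 = 1.
π_1 = 0.35·π_1 + 0.3·π_2 + 0.35·π_3
π_2 = 0.4·π_1 + 0.4·π_2 + 0.4·π_3
Solving with the normalization constraint gives π = (0.3300, 0.4000, 0.2700).
So the stationary probability of state III is 0.3300.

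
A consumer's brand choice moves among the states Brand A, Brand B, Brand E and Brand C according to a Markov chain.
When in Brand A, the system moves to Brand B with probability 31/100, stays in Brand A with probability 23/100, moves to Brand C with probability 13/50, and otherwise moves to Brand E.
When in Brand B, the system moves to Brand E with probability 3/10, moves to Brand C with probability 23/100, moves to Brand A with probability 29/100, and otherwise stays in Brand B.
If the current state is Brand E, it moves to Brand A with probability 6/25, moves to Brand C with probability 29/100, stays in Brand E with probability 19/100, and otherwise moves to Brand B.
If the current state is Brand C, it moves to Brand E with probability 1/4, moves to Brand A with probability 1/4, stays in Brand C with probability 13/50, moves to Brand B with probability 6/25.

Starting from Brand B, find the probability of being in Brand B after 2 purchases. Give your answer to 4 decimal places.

0.2615

Propagate the distribution vector 2 purchases from Brand B.
After 0 purchases: (0.0000, 1.0000, 0.0000, 0.0000)
After 1 purchase: (0.2900, 0.1800, 0.3000, 0.2300)
After 2 purchases: (0.2484, 0.2615, 0.2265, 0.2636)
P(in Brand B after 2 purchases) = 0.2615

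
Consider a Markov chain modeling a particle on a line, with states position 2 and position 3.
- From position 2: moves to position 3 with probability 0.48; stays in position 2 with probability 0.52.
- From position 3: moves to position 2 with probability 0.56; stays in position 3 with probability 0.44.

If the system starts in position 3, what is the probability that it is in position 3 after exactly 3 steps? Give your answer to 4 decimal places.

Propagate the distribution vector 3 steps from position 3.
After 0 steps: (0.0000, 1.0000)
After 1 step: (0.5600, 0.4400)
After 2 steps: (0.5376, 0.4624)
After 3 steps: (0.5385, 0.4615)
P(in position 3 after 3 steps) = 0.4615

0.4615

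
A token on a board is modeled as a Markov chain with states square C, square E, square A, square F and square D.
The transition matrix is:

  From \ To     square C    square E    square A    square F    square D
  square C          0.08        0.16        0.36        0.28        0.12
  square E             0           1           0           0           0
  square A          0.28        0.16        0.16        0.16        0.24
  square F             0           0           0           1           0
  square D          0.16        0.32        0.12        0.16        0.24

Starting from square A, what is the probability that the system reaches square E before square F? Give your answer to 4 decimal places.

0.5117

Let h(s) be the probability of absorption at square E starting from transient state s. Then h(square E) = 1 and h(square F) = 0. By first-step analysis:
h(square C) = 0.08·h(square C) + 0.16·1 + 0.36·h(square A) + 0.28·0 + 0.12·h(square D)
h(square A) = 0.28·h(square C) + 0.16·1 + 0.16·h(square A) + 0.16·0 + 0.24·h(square D)
h(square D) = 0.16·h(square C) + 0.32·1 + 0.12·h(square A) + 0.16·0 + 0.24·h(square D)
Solving: h(square C) = 0.4520, h(square A) = 0.5117, h(square D) = 0.5970.
Starting from square A, the probability is 0.5117.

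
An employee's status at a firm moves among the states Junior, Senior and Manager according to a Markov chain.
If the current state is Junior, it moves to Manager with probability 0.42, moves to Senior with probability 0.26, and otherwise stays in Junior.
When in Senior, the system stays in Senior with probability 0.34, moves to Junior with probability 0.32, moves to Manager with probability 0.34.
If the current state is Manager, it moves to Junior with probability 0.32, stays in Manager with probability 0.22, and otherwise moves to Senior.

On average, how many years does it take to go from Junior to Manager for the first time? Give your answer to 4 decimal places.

Let t(s) be the expected number of years to first reach Manager from state s, with t(Manager) = 0. Conditioning on the first year:
t(Junior) = 1 + 0.32·t(Junior) + 0.26·t(Senior)
t(Senior) = 1 + 0.32·t(Junior) + 0.34·t(Senior)
Solving: t(Junior) = 2.5164, t(Senior) = 2.7352.
Expected years from Junior to Manager: 2.5164.

2.5164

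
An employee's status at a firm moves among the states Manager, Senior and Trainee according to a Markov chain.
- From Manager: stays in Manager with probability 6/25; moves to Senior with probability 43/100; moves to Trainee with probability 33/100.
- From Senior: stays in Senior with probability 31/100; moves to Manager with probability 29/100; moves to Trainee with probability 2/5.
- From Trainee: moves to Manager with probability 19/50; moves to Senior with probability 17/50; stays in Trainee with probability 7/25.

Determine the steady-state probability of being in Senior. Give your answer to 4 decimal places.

Let the stationary distribution be π with π = πP and π_1 + π_2 + π_3 = 1.
π_1 = 0.24·π_1 + 0.29·π_2 + 0.38·π_3
π_2 = 0.43·π_1 + 0.31·π_2 + 0.34·π_3
Solving with the normalization constraint gives π = (0.3052, 0.3568, 0.3381).
So the stationary probability of Senior is 0.3568.

0.3568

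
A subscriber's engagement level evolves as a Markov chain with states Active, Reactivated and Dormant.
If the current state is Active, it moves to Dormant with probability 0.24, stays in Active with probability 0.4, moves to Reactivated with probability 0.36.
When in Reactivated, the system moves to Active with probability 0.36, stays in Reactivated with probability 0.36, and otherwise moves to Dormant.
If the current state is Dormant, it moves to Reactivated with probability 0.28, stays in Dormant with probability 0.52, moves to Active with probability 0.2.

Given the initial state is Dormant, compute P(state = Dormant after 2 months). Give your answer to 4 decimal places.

Sum over the intermediate state after 1 month:
P = P(Dormant→Active)·P(Active→Dormant) + P(Dormant→Reactivated)·P(Reactivated→Dormant) + P(Dormant→Dormant)·P(Dormant→Dormant)
  = 0.2×0.24 + 0.28×0.28 + 0.52×0.52
  = 0.0480 + 0.0784 + 0.2704 = 0.3968

0.3968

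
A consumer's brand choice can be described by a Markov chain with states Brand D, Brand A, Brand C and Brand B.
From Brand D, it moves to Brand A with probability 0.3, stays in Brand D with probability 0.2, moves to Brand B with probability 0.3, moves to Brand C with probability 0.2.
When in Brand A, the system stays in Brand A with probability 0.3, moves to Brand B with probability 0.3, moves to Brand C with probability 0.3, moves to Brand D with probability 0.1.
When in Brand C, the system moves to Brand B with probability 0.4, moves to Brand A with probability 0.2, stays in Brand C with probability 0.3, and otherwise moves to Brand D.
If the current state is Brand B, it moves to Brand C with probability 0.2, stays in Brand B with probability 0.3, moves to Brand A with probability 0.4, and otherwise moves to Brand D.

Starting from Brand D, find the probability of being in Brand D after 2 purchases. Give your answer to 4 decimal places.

Propagate the distribution vector 2 purchases from Brand D.
After 0 purchases: (1.0000, 0.0000, 0.0000, 0.0000)
After 1 purchase: (0.2000, 0.3000, 0.2000, 0.3000)
After 2 purchases: (0.1200, 0.3100, 0.2500, 0.3200)
P(in Brand D after 2 purchases) = 0.1200

0.1200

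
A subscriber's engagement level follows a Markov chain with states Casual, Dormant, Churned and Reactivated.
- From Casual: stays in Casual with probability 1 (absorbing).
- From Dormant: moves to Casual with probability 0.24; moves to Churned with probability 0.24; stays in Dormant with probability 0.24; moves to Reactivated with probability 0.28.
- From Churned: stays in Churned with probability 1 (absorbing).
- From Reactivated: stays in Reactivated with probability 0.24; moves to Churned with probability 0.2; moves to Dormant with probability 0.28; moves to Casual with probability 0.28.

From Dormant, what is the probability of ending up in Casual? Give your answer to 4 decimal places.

Let h(s) be the probability of absorption at Casual starting from transient state s. Then h(Casual) = 1 and h(Churned) = 0. By first-step analysis:
h(Dormant) = 0.24·1 + 0.24·h(Dormant) + 0.24·0 + 0.28·h(Reactivated)
h(Reactivated) = 0.28·1 + 0.28·h(Dormant) + 0.2·0 + 0.24·h(Reactivated)
Solving: h(Dormant) = 0.5224, h(Reactivated) = 0.5609.
Starting from Dormant, the probability is 0.5224.

0.5224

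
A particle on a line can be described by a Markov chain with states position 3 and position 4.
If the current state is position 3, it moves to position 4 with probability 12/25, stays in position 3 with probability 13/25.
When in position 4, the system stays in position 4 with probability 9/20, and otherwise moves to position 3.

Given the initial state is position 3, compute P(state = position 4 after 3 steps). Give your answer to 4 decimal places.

Propagate the distribution vector 3 steps from position 3.
After 0 steps: (1.0000, 0.0000)
After 1 step: (0.5200, 0.4800)
After 2 steps: (0.5344, 0.4656)
After 3 steps: (0.5340, 0.4660)
P(in position 4 after 3 steps) = 0.4660

0.4660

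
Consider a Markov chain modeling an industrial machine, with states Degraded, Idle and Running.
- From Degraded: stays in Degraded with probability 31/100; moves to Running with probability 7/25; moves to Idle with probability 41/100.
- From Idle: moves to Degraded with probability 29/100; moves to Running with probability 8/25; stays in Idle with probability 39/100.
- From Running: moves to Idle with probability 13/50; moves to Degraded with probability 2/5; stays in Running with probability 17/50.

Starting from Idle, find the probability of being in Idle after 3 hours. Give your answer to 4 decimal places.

0.3557

Propagate the distribution vector 3 hours from Idle.
After 0 hours: (0.0000, 1.0000, 0.0000)
After 1 hour: (0.2900, 0.3900, 0.3200)
After 2 hours: (0.3310, 0.3542, 0.3148)
After 3 hours: (0.3312, 0.3557, 0.3131)
P(in Idle after 3 hours) = 0.3557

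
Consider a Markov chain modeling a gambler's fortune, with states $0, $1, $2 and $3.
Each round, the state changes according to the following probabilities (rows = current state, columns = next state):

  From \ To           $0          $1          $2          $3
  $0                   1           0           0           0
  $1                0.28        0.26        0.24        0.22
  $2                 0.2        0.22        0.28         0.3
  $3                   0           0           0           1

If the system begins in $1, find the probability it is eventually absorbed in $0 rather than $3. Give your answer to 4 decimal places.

Let h(s) be the probability of absorption at $0 starting from transient state s. Then h($0) = 1 and h($3) = 0. By first-step analysis:
h($1) = 0.28·1 + 0.26·h($1) + 0.24·h($2) + 0.22·0
h($2) = 0.2·1 + 0.22·h($1) + 0.28·h($2) + 0.3·0
Solving: h($1) = 0.5200, h($2) = 0.4367.
Starting from $1, the probability is 0.5200.

0.5200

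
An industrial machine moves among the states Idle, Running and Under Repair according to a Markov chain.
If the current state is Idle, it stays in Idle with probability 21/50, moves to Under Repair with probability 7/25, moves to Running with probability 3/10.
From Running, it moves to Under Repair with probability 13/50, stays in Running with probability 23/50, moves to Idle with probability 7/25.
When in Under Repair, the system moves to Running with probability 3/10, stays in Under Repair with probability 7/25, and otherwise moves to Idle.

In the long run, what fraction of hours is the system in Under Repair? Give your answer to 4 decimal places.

Let the stationary distribution be π with π = πP and π_1 + π_2 + π_3 = 1.
π_1 = 0.42·π_1 + 0.28·π_2 + 0.42·π_3
π_2 = 0.3·π_1 + 0.46·π_2 + 0.3·π_3
Solving with the normalization constraint gives π = (0.3700, 0.3571, 0.2729).
So the stationary probability of Under Repair is 0.2729.

0.2729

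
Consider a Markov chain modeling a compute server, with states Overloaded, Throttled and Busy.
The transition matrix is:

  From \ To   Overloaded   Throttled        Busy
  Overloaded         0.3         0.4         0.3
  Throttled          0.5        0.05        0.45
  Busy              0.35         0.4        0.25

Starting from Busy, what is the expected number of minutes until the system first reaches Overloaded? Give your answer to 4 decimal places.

2.5352

Let t(s) be the expected number of minutes to first reach Overloaded from state s, with t(Overloaded) = 0. Conditioning on the first minute:
t(Throttled) = 1 + 0.05·t(Throttled) + 0.45·t(Busy)
t(Busy) = 1 + 0.4·t(Throttled) + 0.25·t(Busy)
Solving: t(Throttled) = 2.2535, t(Busy) = 2.5352.
Expected minutes from Busy to Overloaded: 2.5352.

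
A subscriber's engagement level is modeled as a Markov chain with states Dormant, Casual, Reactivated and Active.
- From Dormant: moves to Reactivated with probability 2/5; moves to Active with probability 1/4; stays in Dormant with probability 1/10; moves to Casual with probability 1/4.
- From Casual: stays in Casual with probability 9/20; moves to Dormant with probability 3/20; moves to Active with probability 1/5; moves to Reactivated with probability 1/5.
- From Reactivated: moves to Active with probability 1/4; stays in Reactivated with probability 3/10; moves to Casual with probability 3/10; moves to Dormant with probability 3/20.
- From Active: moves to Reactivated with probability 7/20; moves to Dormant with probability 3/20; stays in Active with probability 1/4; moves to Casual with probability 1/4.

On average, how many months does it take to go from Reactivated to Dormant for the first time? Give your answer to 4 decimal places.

Let t(s) be the expected number of months to first reach Dormant from state s, with t(Dormant) = 0. Conditioning on the first month:
t(Casual) = 1 + 0.45·t(Casual) + 0.2·t(Reactivated) + 0.2·t(Active)
t(Reactivated) = 1 + 0.3·t(Casual) + 0.3·t(Reactivated) + 0.25·t(Active)
t(Active) = 1 + 0.25·t(Casual) + 0.35·t(Reactivated) + 0.25·t(Active)
Solving: t(Casual) = 6.6667, t(Reactivated) = 6.6667, t(Active) = 6.6667.
Expected months from Reactivated to Dormant: 6.6667.

6.6667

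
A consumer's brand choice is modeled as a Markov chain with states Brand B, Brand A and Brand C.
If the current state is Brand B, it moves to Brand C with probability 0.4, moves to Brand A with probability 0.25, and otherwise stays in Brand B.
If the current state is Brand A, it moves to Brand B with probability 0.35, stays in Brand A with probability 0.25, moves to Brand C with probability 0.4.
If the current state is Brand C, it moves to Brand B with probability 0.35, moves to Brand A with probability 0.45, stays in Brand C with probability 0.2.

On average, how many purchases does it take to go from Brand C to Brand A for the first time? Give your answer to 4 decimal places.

2.6316

Let t(s) be the expected number of purchases to first reach Brand A from state s, with t(Brand A) = 0. Conditioning on the first purchase:
t(Brand B) = 1 + 0.35·t(Brand B) + 0.4·t(Brand C)
t(Brand C) = 1 + 0.35·t(Brand B) + 0.2·t(Brand C)
Solving: t(Brand B) = 3.1579, t(Brand C) = 2.6316.
Expected purchases from Brand C to Brand A: 2.6316.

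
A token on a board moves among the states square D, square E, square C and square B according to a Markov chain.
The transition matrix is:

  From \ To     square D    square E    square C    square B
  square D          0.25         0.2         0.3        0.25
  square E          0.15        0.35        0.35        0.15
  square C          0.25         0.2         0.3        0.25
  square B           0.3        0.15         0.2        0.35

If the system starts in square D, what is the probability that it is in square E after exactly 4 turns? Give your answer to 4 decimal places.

0.2203

Propagate the distribution vector 4 turns from square D.
After 0 turns: (1.0000, 0.0000, 0.0000, 0.0000)
After 1 turn: (0.2500, 0.2000, 0.3000, 0.2500)
After 2 turns: (0.2425, 0.2175, 0.2850, 0.2550)
After 3 turns: (0.2410, 0.2199, 0.2854, 0.2538)
After 4 turns: (0.2407, 0.2203, 0.2856, 0.2534)
P(in square E after 4 turns) = 0.2203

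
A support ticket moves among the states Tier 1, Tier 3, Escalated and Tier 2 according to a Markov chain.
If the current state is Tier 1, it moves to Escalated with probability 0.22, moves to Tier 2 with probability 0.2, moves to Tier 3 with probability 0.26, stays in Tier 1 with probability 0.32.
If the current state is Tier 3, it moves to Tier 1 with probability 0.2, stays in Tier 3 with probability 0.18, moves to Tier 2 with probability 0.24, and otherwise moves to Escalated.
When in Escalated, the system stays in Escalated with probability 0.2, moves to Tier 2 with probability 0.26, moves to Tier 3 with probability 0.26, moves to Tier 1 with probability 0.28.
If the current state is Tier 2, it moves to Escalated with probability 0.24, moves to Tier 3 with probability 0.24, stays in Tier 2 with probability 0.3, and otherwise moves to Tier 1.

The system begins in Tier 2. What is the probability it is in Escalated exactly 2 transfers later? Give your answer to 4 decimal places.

Propagate the distribution vector 2 transfers from Tier 2.
After 0 transfers: (0.0000, 0.0000, 0.0000, 1.0000)
After 1 transfer: (0.2200, 0.2400, 0.2400, 0.3000)
After 2 transfers: (0.2516, 0.2348, 0.2596, 0.2540)
P(in Escalated after 2 transfers) = 0.2596

0.2596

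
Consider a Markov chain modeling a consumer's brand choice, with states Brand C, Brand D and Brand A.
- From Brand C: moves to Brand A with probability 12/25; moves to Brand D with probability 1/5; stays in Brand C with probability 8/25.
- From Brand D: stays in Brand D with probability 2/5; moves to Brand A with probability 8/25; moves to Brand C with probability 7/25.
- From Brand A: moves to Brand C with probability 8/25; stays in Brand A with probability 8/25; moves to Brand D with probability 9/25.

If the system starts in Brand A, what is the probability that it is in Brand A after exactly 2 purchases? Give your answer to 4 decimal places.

0.3712

Sum over the intermediate state after 1 purchase:
P = P(Brand A→Brand C)·P(Brand C→Brand A) + P(Brand A→Brand D)·P(Brand D→Brand A) + P(Brand A→Brand A)·P(Brand A→Brand A)
  = 0.32×0.48 + 0.36×0.32 + 0.32×0.32
  = 0.1536 + 0.1152 + 0.1024 = 0.3712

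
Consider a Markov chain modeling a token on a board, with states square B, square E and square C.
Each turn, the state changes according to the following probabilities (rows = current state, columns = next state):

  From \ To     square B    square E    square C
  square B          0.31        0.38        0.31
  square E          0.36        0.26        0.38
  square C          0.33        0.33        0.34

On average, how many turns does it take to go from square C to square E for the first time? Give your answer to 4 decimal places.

Let t(s) be the expected number of turns to first reach square E from state s, with t(square E) = 0. Conditioning on the first turn:
t(square B) = 1 + 0.31·t(square B) + 0.31·t(square C)
t(square C) = 1 + 0.33·t(square B) + 0.34·t(square C)
Solving: t(square B) = 2.7471, t(square C) = 2.8887.
Expected turns from square C to square E: 2.8887.

2.8887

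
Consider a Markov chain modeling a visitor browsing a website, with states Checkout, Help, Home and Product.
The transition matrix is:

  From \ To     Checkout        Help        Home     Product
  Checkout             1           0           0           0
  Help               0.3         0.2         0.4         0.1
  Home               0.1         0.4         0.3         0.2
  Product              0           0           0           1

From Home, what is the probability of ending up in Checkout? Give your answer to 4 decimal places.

Let h(s) be the probability of absorption at Checkout starting from transient state s. Then h(Checkout) = 1 and h(Product) = 0. By first-step analysis:
h(Help) = 0.3·1 + 0.2·h(Help) + 0.4·h(Home) + 0.1·0
h(Home) = 0.1·1 + 0.4·h(Help) + 0.3·h(Home) + 0.2·0
Solving: h(Help) = 0.6250, h(Home) = 0.5000.
Starting from Home, the probability is 0.5000.

0.5000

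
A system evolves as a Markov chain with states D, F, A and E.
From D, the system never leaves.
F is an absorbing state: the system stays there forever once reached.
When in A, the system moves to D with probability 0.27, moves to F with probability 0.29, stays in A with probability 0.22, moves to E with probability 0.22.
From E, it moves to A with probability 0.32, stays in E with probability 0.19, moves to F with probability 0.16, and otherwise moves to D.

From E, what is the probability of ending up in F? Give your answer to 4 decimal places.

Let h(s) be the probability of absorption at F starting from transient state s. Then h(F) = 1 and h(D) = 0. By first-step analysis:
h(A) = 0.27·0 + 0.29·1 + 0.22·h(A) + 0.22·h(E)
h(E) = 0.33·0 + 0.16·1 + 0.32·h(A) + 0.19·h(E)
Solving: h(A) = 0.4811, h(E) = 0.3876.
Starting from E, the probability is 0.3876.

0.3876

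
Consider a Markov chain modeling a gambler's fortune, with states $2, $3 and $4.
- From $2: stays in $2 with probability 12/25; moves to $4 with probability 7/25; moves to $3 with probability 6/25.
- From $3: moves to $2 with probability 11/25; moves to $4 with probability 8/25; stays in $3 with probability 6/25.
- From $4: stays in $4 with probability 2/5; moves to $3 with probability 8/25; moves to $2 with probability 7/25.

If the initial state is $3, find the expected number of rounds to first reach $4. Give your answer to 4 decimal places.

3.3149

Let t(s) be the expected number of rounds to first reach $4 from state s, with t($4) = 0. Conditioning on the first round:
t($2) = 1 + 0.48·t($2) + 0.24·t($3)
t($3) = 1 + 0.44·t($2) + 0.24·t($3)
Solving: t($2) = 3.4530, t($3) = 3.3149.
Expected rounds from $3 to $4: 3.3149.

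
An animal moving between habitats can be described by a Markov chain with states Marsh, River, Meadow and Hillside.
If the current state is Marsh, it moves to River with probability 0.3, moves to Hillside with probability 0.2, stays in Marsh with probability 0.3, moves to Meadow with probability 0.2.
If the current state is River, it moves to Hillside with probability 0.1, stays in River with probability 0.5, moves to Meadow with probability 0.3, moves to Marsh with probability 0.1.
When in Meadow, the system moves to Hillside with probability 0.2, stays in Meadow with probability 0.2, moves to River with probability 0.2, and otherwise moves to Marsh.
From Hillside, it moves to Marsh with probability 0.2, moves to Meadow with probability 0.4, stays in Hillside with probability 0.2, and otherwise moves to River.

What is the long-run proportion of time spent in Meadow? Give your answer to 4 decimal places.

Let the stationary distribution be π with π = πP and π_1 + π_2 + π_3 + π_4 = 1.
π_1 = 0.3·π_1 + 0.1·π_2 + 0.4·π_3 + 0.2·π_4
π_2 = 0.3·π_1 + 0.5·π_2 + 0.2·π_3 + 0.2·π_4
π_3 = 0.2·π_1 + 0.3·π_2 + 0.2·π_3 + 0.4·π_4
Solving with the normalization constraint gives π = (0.2456, 0.3208, 0.2657, 0.1679).
So the stationary probability of Meadow is 0.2657.

0.2657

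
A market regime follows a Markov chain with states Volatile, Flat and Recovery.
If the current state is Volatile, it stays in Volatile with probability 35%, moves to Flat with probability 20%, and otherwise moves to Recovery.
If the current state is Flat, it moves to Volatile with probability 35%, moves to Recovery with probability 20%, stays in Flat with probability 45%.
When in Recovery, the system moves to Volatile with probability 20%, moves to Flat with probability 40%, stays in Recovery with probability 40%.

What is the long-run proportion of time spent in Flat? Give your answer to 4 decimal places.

Let the stationary distribution be π with π = πP and π_1 + π_2 + π_3 = 1.
π_1 = 0.35·π_1 + 0.35·π_2 + 0.2·π_3
π_2 = 0.2·π_1 + 0.45·π_2 + 0.4·π_3
Solving with the normalization constraint gives π = (0.2985, 0.3582, 0.3433).
So the stationary probability of Flat is 0.3582.

0.3582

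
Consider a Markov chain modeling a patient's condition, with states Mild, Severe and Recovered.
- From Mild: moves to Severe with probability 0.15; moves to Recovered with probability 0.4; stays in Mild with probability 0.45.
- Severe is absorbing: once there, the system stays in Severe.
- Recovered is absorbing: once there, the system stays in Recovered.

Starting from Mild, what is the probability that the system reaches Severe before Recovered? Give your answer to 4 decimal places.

0.2727

Let h(s) be the probability of absorption at Severe starting from transient state s. Then h(Severe) = 1 and h(Recovered) = 0. By first-step analysis:
h(Mild) = 0.45·h(Mild) + 0.15·1 + 0.4·0
Solving: h(Mild) = 0.2727.
Starting from Mild, the probability is 0.2727.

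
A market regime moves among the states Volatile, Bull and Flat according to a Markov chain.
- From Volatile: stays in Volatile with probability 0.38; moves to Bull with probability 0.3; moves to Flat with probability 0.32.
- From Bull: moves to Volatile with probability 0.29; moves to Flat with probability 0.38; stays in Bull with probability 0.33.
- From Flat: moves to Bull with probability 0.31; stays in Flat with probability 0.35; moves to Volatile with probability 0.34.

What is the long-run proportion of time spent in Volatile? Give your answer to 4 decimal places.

Let the stationary distribution be π with π = πP and π_1 + π_2 + π_3 = 1.
π_1 = 0.38·π_1 + 0.29·π_2 + 0.34·π_3
π_2 = 0.3·π_1 + 0.33·π_2 + 0.31·π_3
Solving with the normalization constraint gives π = (0.3379, 0.3129, 0.3493).
So the stationary probability of Volatile is 0.3379.

0.3379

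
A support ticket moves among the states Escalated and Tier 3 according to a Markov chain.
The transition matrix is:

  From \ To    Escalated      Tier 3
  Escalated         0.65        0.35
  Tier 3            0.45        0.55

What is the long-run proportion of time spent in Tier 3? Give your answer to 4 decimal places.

Let the stationary distribution be π with π = πP and π_1 + π_2 = 1.
π_1 = 0.65·π_1 + 0.45·π_2
Solving with the normalization constraint gives π = (0.5625, 0.4375).
So the stationary probability of Tier 3 is 0.4375.

0.4375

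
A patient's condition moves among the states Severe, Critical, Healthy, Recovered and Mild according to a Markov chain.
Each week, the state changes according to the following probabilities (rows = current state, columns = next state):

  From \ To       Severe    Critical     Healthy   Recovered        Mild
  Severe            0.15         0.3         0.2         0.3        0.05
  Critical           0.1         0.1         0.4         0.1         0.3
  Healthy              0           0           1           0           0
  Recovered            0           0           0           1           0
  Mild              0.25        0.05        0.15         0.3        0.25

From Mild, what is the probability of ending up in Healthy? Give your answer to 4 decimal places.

Let h(s) be the probability of absorption at Healthy starting from transient state s. Then h(Healthy) = 1 and h(Recovered) = 0. By first-step analysis:
h(Severe) = 0.15·h(Severe) + 0.3·h(Critical) + 0.2·1 + 0.3·0 + 0.05·h(Mild)
h(Critical) = 0.1·h(Severe) + 0.1·h(Critical) + 0.4·1 + 0.1·0 + 0.3·h(Mild)
h(Mild) = 0.25·h(Severe) + 0.05·h(Critical) + 0.15·1 + 0.3·0 + 0.25·h(Mild)
Solving: h(Severe) = 0.4822, h(Critical) = 0.6323, h(Mild) = 0.4029.
Starting from Mild, the probability is 0.4029.

0.4029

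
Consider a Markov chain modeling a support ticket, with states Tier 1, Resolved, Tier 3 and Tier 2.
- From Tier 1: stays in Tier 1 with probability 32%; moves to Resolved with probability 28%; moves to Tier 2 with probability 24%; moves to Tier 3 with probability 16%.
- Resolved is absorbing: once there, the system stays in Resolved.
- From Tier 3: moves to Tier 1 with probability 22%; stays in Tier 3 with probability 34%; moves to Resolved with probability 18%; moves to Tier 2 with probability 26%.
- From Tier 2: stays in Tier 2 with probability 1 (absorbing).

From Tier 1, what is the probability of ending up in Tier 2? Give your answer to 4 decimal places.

0.4836

Let h(s) be the probability of absorption at Tier 2 starting from transient state s. Then h(Tier 2) = 1 and h(Resolved) = 0. By first-step analysis:
h(Tier 1) = 0.32·h(Tier 1) + 0.28·0 + 0.16·h(Tier 3) + 0.24·1
h(Tier 3) = 0.22·h(Tier 1) + 0.18·0 + 0.34·h(Tier 3) + 0.26·1
Solving: h(Tier 1) = 0.4836, h(Tier 3) = 0.5551.
Starting from Tier 1, the probability is 0.4836.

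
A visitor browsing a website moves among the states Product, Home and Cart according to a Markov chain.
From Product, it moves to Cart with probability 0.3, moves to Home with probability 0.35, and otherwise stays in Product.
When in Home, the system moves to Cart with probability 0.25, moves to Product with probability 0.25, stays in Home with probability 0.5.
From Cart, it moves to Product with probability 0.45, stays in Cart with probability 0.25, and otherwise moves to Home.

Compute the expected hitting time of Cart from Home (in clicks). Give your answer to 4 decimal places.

3.7895

Let t(s) be the expected number of clicks to first reach Cart from state s, with t(Cart) = 0. Conditioning on the first click:
t(Product) = 1 + 0.35·t(Product) + 0.35·t(Home)
t(Home) = 1 + 0.25·t(Product) + 0.5·t(Home)
Solving: t(Product) = 3.5789, t(Home) = 3.7895.
Expected clicks from Home to Cart: 3.7895.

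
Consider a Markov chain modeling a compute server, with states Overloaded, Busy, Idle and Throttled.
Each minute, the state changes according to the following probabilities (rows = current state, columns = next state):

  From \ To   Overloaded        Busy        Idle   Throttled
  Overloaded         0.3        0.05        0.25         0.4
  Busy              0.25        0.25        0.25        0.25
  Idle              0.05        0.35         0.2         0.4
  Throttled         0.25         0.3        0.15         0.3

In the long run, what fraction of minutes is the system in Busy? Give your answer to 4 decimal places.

0.2433

Let the stationary distribution be π with π = πP and π_1 + π_2 + π_3 + π_4 = 1.
π_1 = 0.3·π_1 + 0.25·π_2 + 0.05·π_3 + 0.25·π_4
π_2 = 0.05·π_1 + 0.25·π_2 + 0.35·π_3 + 0.3·π_4
π_3 = 0.25·π_1 + 0.25·π_2 + 0.2·π_3 + 0.15·π_4
Solving with the normalization constraint gives π = (0.2197, 0.2433, 0.2066, 0.3305).
So the stationary probability of Busy is 0.2433.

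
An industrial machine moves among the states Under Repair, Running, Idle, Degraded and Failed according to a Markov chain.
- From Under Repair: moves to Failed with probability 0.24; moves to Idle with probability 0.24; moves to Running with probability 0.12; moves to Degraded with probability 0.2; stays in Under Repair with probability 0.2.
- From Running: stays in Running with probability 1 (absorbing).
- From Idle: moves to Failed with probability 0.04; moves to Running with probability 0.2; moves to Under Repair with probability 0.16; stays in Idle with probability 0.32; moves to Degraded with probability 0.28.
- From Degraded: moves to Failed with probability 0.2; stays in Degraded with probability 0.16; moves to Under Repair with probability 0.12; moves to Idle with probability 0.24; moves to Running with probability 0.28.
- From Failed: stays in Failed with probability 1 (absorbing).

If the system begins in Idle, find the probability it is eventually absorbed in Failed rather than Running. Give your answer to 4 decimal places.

Let h(s) be the probability of absorption at Failed starting from transient state s. Then h(Failed) = 1 and h(Running) = 0. By first-step analysis:
h(Under Repair) = 0.2·h(Under Repair) + 0.12·0 + 0.24·h(Idle) + 0.2·h(Degraded) + 0.24·1
h(Idle) = 0.16·h(Under Repair) + 0.2·0 + 0.32·h(Idle) + 0.28·h(Degraded) + 0.04·1
h(Degraded) = 0.12·h(Under Repair) + 0.28·0 + 0.24·h(Idle) + 0.16·h(Degraded) + 0.2·1
Solving: h(Under Repair) = 0.5063, h(Idle) = 0.3466, h(Degraded) = 0.4094.
Starting from Idle, the probability is 0.3466.

0.3466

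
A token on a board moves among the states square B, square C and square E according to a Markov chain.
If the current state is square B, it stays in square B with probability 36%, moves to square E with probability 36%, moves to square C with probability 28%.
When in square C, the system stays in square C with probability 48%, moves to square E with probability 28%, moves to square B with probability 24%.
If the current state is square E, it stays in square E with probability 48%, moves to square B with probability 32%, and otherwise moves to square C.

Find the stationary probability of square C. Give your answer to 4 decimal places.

0.3119

Let the stationary distribution be π with π = πP and π_1 + π_2 + π_3 = 1.
π_1 = 0.36·π_1 + 0.24·π_2 + 0.32·π_3
π_2 = 0.28·π_1 + 0.48·π_2 + 0.2·π_3
Solving with the normalization constraint gives π = (0.3073, 0.3119, 0.3807).
So the stationary probability of square C is 0.3119.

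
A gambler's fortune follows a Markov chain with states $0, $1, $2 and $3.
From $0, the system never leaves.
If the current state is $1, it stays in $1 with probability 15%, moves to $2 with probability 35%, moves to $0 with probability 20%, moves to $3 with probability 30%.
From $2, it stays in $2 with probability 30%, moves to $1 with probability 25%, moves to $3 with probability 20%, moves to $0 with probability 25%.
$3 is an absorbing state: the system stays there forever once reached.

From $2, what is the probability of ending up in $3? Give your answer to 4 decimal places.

Let h(s) be the probability of absorption at $3 starting from transient state s. Then h($3) = 1 and h($0) = 0. By first-step analysis:
h($1) = 0.2·0 + 0.15·h($1) + 0.35·h($2) + 0.3·1
h($2) = 0.25·0 + 0.25·h($1) + 0.3·h($2) + 0.2·1
Solving: h($1) = 0.5517, h($2) = 0.4828.
Starting from $2, the probability is 0.4828.

0.4828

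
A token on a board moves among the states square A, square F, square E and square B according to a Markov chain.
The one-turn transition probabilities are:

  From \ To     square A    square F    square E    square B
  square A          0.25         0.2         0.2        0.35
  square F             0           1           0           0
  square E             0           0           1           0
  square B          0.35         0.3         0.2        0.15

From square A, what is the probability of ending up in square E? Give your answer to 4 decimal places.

0.4660

Let h(s) be the probability of absorption at square E starting from transient state s. Then h(square E) = 1 and h(square F) = 0. By first-step analysis:
h(square A) = 0.25·h(square A) + 0.2·0 + 0.2·1 + 0.35·h(square B)
h(square B) = 0.35·h(square A) + 0.3·0 + 0.2·1 + 0.15·h(square B)
Solving: h(square A) = 0.4660, h(square B) = 0.4272.
Starting from square A, the probability is 0.4660.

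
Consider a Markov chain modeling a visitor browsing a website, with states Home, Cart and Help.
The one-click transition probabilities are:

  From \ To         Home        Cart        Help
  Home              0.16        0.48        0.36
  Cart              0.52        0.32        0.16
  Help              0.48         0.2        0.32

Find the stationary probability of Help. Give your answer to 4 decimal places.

Let the stationary distribution be π with π = πP and π_1 + π_2 + π_3 = 1.
π_1 = 0.16·π_1 + 0.52·π_2 + 0.48·π_3
π_2 = 0.48·π_1 + 0.32·π_2 + 0.2·π_3
Solving with the normalization constraint gives π = (0.3741, 0.3463, 0.2796).
So the stationary probability of Help is 0.2796.

0.2796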